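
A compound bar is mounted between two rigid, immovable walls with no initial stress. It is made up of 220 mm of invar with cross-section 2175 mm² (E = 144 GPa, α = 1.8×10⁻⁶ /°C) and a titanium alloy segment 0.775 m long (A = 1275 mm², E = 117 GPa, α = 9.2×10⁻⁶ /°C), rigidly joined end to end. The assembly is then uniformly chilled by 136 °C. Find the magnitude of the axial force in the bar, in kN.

P ≈ 174 kN (tensile)

Free thermal contraction of the whole bar: Σ αᵢΔT Lᵢ = 1.8×10⁻⁶×136×220 + 9.2×10⁻⁶×136×775 = 1.024 mm.
The rigid supports impose zero overall length change; the single axial force P common to all segments must satisfy P Σ Lᵢ/(AᵢEᵢ) = δ_free.
The series flexibility is Σ Lᵢ/(AᵢEᵢ) = 220/(2175×144×10³) + 775/(1275×117×10³) = 5.898×10⁻⁶ mm/N.
So P = 1.024 / 5.898×10⁻⁶ = 173.5 kN, tensile.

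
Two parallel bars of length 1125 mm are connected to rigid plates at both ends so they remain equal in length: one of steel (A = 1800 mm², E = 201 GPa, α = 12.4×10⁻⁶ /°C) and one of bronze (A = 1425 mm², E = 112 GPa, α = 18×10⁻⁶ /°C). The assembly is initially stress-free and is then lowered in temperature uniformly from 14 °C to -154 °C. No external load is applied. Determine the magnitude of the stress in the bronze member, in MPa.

σ ≈ 73.1 MPa (tensile)

Both members must finish at the same length. With the larger α, the bronze tends to over-contract; the plates restrain it, putting the bronze in tension and the steel in compression. With no external load the two internal forces are equal and opposite, magnitude P.
Compatibility of the two members (thermal + elastic change equal): (α₁ − α₂)ΔT = P·[1/(A₁E₁) + 1/(A₂E₂)].
|α₁ − α₂|·ΔT = 5.6×10⁻⁶ × 168 = 0.0009408.
1/(A₁E₁) + 1/(A₂E₂) = 1/(1800×201×10³) + 1/(1425×112×10³) = 9.03×10⁻⁹ N⁻¹.
So P = 0.0009408 / 9.03×10⁻⁹ = 104.2 kN.
σ_{bronze} = P/A₂ = 104200/1425 = 73.12 MPa, tensile.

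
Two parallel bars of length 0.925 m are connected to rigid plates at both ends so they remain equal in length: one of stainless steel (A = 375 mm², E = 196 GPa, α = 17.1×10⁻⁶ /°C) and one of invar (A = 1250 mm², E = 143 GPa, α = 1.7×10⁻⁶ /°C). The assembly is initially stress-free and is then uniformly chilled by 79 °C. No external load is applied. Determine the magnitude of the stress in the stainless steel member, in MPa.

Equilibrium of a rigid end plate with no external load gives equal and opposite internal forces ±P in the two members. Since α_{stainless steel} > α_{invar}, cooling drives the stainless steel into tension and the invar into compression.
Setting the final lengths equal and cancelling L: (α₁ − α₂)ΔT = P/(A₁E₁) + P/(A₂E₂).
|α₁ − α₂|·ΔT = 15.4×10⁻⁶ × 79 = 0.001217.
1/(A₁E₁) + 1/(A₂E₂) = 1/(375×196×10³) + 1/(1250×143×10³) = 1.92×10⁻⁸ N⁻¹.
So P = 0.001217 / 1.92×10⁻⁸ = 63.37 kN.
σ_{stainless steel} = P/A₁ = 63370/375 = 169 MPa, tensile.

σ ≈ 169 MPa (tensile)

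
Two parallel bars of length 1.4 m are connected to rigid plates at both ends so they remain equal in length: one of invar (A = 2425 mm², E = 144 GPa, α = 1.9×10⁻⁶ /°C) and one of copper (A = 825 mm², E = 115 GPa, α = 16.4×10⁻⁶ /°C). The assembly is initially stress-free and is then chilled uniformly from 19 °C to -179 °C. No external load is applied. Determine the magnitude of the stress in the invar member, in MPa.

The copper has the larger α, so on cooling it would change length more than the invar if both were free. The rigid plates force a common final length, so the copper is put into tension and the invar into compression, with equal and opposite forces P (no external load).
Setting the final lengths equal and cancelling L: (α₁ − α₂)ΔT = P/(A₁E₁) + P/(A₂E₂).
|α₁ − α₂|·ΔT = 14.5×10⁻⁶ × 198 = 0.002871.
1/(A₁E₁) + 1/(A₂E₂) = 1/(2425×144×10³) + 1/(825×115×10³) = 1.34×10⁻⁸ N⁻¹.
So P = 0.002871 / 1.34×10⁻⁸ = 214.2 kN.
σ_{invar} = P/A₁ = 214200/2425 = 88.33 MPa, compressive.

σ ≈ 88.3 MPa (compressive)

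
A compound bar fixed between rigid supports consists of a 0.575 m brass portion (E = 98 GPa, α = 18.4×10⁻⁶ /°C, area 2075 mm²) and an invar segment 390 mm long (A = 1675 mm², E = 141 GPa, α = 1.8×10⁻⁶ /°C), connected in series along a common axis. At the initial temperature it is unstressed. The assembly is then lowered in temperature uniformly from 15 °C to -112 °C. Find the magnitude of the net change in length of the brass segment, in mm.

|ΔL| ≈ 0.439 mm

With the walls removed the bar would change length by δ_free = Σ αᵢΔT Lᵢ = 18.4×10⁻⁶×127×575 + 1.8×10⁻⁶×127×390 = 1.433 mm.
The walls prevent any net length change, so an axial force P (same in every segment) develops. Compatibility: P · Σ Lᵢ/(AᵢEᵢ) = δ_free.
Σ Lᵢ/(AᵢEᵢ) = 575/(2075×98×10³) + 390/(1675×141×10³) = 4.479×10⁻⁶ mm/N.
P = 1.433 / 4.479×10⁻⁶ = 319900 N = 319.9 kN, tensile.
For the brass segment, free thermal change = 18.4×10⁻⁶×127×575 = 1.344 mm and elastic change from P = 319900×575/(2075×98×10³) = 0.9046 mm; these oppose, so the net change is 0.439 mm (segment shortens).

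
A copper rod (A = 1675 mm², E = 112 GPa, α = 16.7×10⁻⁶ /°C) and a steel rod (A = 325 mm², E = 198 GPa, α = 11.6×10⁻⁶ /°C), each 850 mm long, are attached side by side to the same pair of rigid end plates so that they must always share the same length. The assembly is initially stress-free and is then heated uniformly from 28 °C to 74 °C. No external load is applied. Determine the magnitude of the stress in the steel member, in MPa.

Both members must finish at the same length. With the larger α, the copper tends to over-expand; the plates restrain it, putting the copper in compression and the steel in tension. With no external load the two internal forces are equal and opposite, magnitude P.
Equating the net (thermal + elastic) strains gives |α₁ − α₂|·ΔT = P·[1/(A₁E₁) + 1/(A₂E₂)].
|α₁ − α₂|·ΔT = 5.1×10⁻⁶ × 46 = 0.0002346.
1/(A₁E₁) + 1/(A₂E₂) = 1/(1675×112×10³) + 1/(325×198×10³) = 2.087×10⁻⁸ N⁻¹.
So P = 0.0002346 / 2.087×10⁻⁸ = 11.24 kN.
σ_{steel} = P/A₂ = 11240/325 = 34.59 MPa, tensile.

σ ≈ 34.6 MPa (tensile)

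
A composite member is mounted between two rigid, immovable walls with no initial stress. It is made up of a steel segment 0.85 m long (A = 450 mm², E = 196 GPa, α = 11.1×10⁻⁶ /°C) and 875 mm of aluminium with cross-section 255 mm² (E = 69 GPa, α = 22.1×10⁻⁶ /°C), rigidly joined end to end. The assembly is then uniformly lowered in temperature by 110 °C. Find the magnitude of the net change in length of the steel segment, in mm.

|ΔL| ≈ 0.524 mm

If the supports were absent, the total length change would be Σ αᵢΔT Lᵢ = 11.1×10⁻⁶×110×850 + 22.1×10⁻⁶×110×875 = 3.165 mm.
The rigid supports impose zero overall length change; the single axial force P common to all segments must satisfy P Σ Lᵢ/(AᵢEᵢ) = δ_free.
Σ Lᵢ/(AᵢEᵢ) = 850/(450×196×10³) + 875/(255×69×10³) = 5.937×10⁻⁵ mm/N.
P = 3.165 / 5.937×10⁻⁵ = 53310 N = 53.31 kN, tensile.
For the steel segment, free thermal change = 11.1×10⁻⁶×110×850 = 1.038 mm and elastic change from P = 53310×850/(450×196×10³) = 0.5138 mm; these oppose, so the net change is 0.524 mm (segment shortens).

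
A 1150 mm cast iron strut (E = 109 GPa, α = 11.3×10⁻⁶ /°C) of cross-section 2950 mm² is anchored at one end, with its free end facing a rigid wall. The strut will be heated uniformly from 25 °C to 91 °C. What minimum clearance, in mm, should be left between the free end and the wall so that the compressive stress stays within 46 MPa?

g ≈ 0.372 mm

Free expansion if unrestrained: δ_free = αΔT L = 11.3×10⁻⁶ × 66 × 1150 = 0.8577 mm.
At the allowable stress the elastic shortening the wall may impose is σL/E = 46 × 1150 / (109×10³) = 0.4853 mm.
So the gap has to take up the difference, g_min = δ_free − σL/E = 0.8577 − 0.4853 = 0.3723 mm.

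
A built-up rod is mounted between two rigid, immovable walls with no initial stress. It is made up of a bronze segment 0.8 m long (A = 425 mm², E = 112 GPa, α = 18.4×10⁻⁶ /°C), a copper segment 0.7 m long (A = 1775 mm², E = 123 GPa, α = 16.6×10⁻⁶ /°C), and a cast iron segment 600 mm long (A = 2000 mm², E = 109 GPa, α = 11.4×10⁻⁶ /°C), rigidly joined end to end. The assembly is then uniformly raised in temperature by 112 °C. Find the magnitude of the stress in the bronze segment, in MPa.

With the walls removed the bar would change length by δ_free = Σ αᵢΔT Lᵢ = 18.4×10⁻⁶×112×800 + 16.6×10⁻⁶×112×700 + 11.4×10⁻⁶×112×600 = 3.716 mm.
The rigid supports impose zero overall length change; the single axial force P common to all segments must satisfy P Σ Lᵢ/(AᵢEᵢ) = δ_free.
The series flexibility is Σ Lᵢ/(AᵢEᵢ) = 800/(425×112×10³) + 700/(1775×123×10³) + 600/(2000×109×10³) = 2.277×10⁻⁵ mm/N.
Hence P = δ_free / Σ(L/AE) = 3.716/2.277×10⁻⁵ = 163.2 kN (compressive).
σ_{bronze} = P / A = 163200 / 425 = 384.1 MPa.

σ ≈ 384 MPa (compressive)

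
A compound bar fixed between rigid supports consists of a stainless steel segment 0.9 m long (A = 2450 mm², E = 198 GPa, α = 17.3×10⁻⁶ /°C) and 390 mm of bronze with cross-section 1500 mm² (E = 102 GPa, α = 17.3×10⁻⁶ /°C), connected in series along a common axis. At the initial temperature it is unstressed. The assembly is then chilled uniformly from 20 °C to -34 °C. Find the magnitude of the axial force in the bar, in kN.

P ≈ 274 kN (tensile)

If the supports were absent, the total length change would be Σ αᵢΔT Lᵢ = 17.3×10⁻⁶×54×900 + 17.3×10⁻⁶×54×390 = 1.205 mm.
The rigid supports impose zero overall length change; the single axial force P common to all segments must satisfy P Σ Lᵢ/(AᵢEᵢ) = δ_free.
Σ Lᵢ/(AᵢEᵢ) = 900/(2450×198×10³) + 390/(1500×102×10³) = 4.404×10⁻⁶ mm/N.
Hence P = δ_free / Σ(L/AE) = 1.205/4.404×10⁻⁶ = 273.6 kN (tensile).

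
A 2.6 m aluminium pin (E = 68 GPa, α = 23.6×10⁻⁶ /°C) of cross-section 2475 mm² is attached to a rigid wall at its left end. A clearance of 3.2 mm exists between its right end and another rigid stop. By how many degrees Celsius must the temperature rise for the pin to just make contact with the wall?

Contact occurs when the free expansion equals the gap: αΔT L = 3.2 mm.
ΔT = 3.2 / (23.6×10⁻⁶ × 2600) = 52.15 °C.

ΔT ≈ 52.2 °C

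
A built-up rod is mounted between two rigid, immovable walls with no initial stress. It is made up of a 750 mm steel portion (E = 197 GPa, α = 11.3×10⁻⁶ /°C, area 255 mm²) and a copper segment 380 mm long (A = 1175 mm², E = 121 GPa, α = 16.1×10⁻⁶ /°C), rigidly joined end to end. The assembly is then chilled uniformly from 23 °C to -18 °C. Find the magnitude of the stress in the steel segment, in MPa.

σ ≈ 133 MPa (tensile)

With the walls removed the bar would change length by δ_free = Σ αᵢΔT Lᵢ = 11.3×10⁻⁶×41×750 + 16.1×10⁻⁶×41×380 = 0.5983 mm.
The walls prevent any net length change, so an axial force P (same in every segment) develops. Compatibility: P · Σ Lᵢ/(AᵢEᵢ) = δ_free.
Σ Lᵢ/(AᵢEᵢ) = 750/(255×197×10³) + 380/(1175×121×10³) = 1.76×10⁻⁵ mm/N.
So P = 0.5983 / 1.76×10⁻⁵ = 33.99 kN, tensile.
σ_{steel} = P / A = 33990 / 255 = 133.3 MPa.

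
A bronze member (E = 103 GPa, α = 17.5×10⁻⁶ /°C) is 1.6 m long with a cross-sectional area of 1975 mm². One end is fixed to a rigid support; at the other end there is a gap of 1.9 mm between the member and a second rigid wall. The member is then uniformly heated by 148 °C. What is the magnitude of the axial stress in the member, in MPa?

Free thermal elongation = αΔT L = 17.5×10⁻⁶ × 148 × 1600 = 4.144 mm.
The gap closes (δ_free > 1.9 mm) and the wall then resists a further 4.144 − 1.9 = 2.244 mm of expansion.
So σ = E(δ_free − g)/L = 103×10³ × 2.244/1600 = 144.5 MPa.

σ ≈ 144 MPa (compressive)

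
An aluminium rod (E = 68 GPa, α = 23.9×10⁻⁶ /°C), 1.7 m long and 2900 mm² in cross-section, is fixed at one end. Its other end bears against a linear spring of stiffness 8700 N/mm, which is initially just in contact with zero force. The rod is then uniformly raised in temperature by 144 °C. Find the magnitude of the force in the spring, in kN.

Free thermal expansion: δ_free = αΔT L = 23.9×10⁻⁶ × 144 × 1700 = 5.851 mm.
With a force P in the spring, the elastic change of the rod is PL/(AE) and that of the spring is P/k; compatibility requires their sum to equal δ_free.
P [ L/(AE) + 1/k ] = δ_free → P [ 1700/(2900×68×10³) + 1/(8700) ] = 5.851.
P = 5.851 / 0.0001236 = 47350 N.

P ≈ 47.4 kN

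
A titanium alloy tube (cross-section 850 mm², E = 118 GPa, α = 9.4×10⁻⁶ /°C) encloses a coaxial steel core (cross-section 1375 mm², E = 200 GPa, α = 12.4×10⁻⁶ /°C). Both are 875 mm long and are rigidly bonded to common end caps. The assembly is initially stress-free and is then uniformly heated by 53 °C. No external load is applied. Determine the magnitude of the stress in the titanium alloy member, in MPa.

Both members must finish at the same length. With the larger α, the steel tends to over-expand; the plates restrain it, putting the steel in compression and the titanium alloy in tension. With no external load the two internal forces are equal and opposite, magnitude P.
Compatibility of the two members (thermal + elastic change equal): (α₁ − α₂)ΔT = P·[1/(A₁E₁) + 1/(A₂E₂)].
|α₁ − α₂|·ΔT = 3×10⁻⁶ × 53 = 0.000159.
1/(A₁E₁) + 1/(A₂E₂) = 1/(850×118×10³) + 1/(1375×200×10³) = 1.361×10⁻⁸ N⁻¹.
So P = 0.000159 / 1.361×10⁻⁸ = 11.69 kN.
σ_{titanium alloy} = P/A₁ = 11690/850 = 13.75 MPa, tensile.

σ ≈ 13.7 MPa (tensile)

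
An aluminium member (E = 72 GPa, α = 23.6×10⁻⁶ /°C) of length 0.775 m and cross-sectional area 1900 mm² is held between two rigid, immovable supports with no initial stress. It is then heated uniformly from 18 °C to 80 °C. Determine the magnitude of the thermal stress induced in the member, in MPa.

σ ≈ 105 MPa (compressive)

With length fixed, the mechanical strain must cancel the thermal strain αΔT = 23.6×10⁻⁶ × 62 = 1463.2×10⁻⁶.
The stress required to suppress this strain is σ = Eε = 72×10³ × 1463.2×10⁻⁶ = 105.4 MPa, compressive since the member is trying to expand.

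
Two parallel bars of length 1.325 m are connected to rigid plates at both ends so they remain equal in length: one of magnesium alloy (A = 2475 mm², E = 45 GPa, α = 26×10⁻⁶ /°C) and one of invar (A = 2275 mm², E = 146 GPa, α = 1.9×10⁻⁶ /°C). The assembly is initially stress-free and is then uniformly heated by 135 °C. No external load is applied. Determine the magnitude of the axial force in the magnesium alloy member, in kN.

P ≈ 271 kN (compressive in the magnesium alloy)

Equilibrium of a rigid end plate with no external load gives equal and opposite internal forces ±P in the two members. Since α_{magnesium alloy} > α_{invar}, heating drives the magnesium alloy into compression and the invar into tension.
Compatibility of the two members (thermal + elastic change equal): (α₁ − α₂)ΔT = P·[1/(A₁E₁) + 1/(A₂E₂)].
|α₁ − α₂|·ΔT = 24.1×10⁻⁶ × 135 = 0.003253.
1/(A₁E₁) + 1/(A₂E₂) = 1/(2475×45×10³) + 1/(2275×146×10³) = 1.199×10⁻⁸ N⁻¹.
P = 0.003253 / 1.199×10⁻⁸ = 271400 N = 271.4 kN.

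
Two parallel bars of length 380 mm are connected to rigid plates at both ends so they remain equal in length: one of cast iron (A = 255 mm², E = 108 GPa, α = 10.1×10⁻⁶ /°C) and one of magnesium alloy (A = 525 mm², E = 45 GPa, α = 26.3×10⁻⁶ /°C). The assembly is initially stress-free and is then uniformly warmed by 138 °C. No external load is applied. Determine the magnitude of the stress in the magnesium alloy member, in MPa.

σ ≈ 54.1 MPa (compressive)

Both members must finish at the same length. With the larger α, the magnesium alloy tends to over-expand; the plates restrain it, putting the magnesium alloy in compression and the cast iron in tension. With no external load the two internal forces are equal and opposite, magnitude P.
Compatibility of the two members (thermal + elastic change equal): (α₁ − α₂)ΔT = P·[1/(A₁E₁) + 1/(A₂E₂)].
|α₁ − α₂|·ΔT = 16.2×10⁻⁶ × 138 = 0.002236.
1/(A₁E₁) + 1/(A₂E₂) = 1/(255×108×10³) + 1/(525×45×10³) = 7.864×10⁻⁸ N⁻¹.
So P = 0.002236 / 7.864×10⁻⁸ = 28.43 kN.
σ_{magnesium alloy} = P/A₂ = 28430/525 = 54.15 MPa, compressive.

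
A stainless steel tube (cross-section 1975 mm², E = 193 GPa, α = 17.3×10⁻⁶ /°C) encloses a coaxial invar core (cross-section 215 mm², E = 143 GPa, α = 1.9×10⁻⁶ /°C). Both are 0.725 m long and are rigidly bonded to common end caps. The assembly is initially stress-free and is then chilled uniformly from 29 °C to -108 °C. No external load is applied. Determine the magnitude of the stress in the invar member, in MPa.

Equilibrium of a rigid end plate with no external load gives equal and opposite internal forces ±P in the two members. Since α_{stainless steel} > α_{invar}, cooling drives the stainless steel into tension and the invar into compression.
Compatibility of the two members (thermal + elastic change equal): (α₁ − α₂)ΔT = P·[1/(A₁E₁) + 1/(A₂E₂)].
|α₁ − α₂|·ΔT = 15.4×10⁻⁶ × 137 = 0.00211.
1/(A₁E₁) + 1/(A₂E₂) = 1/(1975×193×10³) + 1/(215×143×10³) = 3.515×10⁻⁸ N⁻¹.
So P = 0.00211 / 3.515×10⁻⁸ = 60.02 kN.
σ_{invar} = P/A₂ = 60020/215 = 279.2 MPa, compressive.

σ ≈ 279 MPa (compressive)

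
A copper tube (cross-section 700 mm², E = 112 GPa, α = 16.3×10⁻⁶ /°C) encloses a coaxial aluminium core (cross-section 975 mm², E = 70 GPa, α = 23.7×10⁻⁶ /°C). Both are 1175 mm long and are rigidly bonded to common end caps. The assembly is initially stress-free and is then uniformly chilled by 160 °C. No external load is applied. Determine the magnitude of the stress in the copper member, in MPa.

σ ≈ 61.7 MPa (compressive)

The aluminium has the larger α, so on cooling it would change length more than the copper if both were free. The rigid plates force a common final length, so the aluminium is put into tension and the copper into compression, with equal and opposite forces P (no external load).
Equating the net (thermal + elastic) strains gives |α₁ − α₂|·ΔT = P·[1/(A₁E₁) + 1/(A₂E₂)].
|α₁ − α₂|·ΔT = 7.4×10⁻⁶ × 160 = 0.001184.
1/(A₁E₁) + 1/(A₂E₂) = 1/(700×112×10³) + 1/(975×70×10³) = 2.741×10⁻⁸ N⁻¹.
So P = 0.001184 / 2.741×10⁻⁸ = 43.2 kN.
σ_{copper} = P/A₁ = 43200/700 = 61.71 MPa, compressive.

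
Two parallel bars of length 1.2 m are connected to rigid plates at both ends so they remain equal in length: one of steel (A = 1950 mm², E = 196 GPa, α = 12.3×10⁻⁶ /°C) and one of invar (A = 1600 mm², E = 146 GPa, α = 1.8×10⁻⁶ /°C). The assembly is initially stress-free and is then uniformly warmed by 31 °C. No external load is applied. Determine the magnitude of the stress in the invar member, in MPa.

Both members must finish at the same length. With the larger α, the steel tends to over-expand; the plates restrain it, putting the steel in compression and the invar in tension. With no external load the two internal forces are equal and opposite, magnitude P.
Equating the net (thermal + elastic) strains gives |α₁ − α₂|·ΔT = P·[1/(A₁E₁) + 1/(A₂E₂)].
|α₁ − α₂|·ΔT = 10.5×10⁻⁶ × 31 = 0.0003255.
1/(A₁E₁) + 1/(A₂E₂) = 1/(1950×196×10³) + 1/(1600×146×10³) = 6.897×10⁻⁹ N⁻¹.
P = 0.0003255 / 6.897×10⁻⁹ = 47190 N = 47.19 kN.
σ_{invar} = P/A₂ = 47190/1600 = 29.5 MPa, tensile.

σ ≈ 29.5 MPa (tensile)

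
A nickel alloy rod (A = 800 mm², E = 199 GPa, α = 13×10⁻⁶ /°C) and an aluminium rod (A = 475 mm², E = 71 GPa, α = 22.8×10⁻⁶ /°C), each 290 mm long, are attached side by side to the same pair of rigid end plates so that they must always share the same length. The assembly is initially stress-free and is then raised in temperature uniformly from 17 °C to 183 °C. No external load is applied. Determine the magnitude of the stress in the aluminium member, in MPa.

σ ≈ 95.3 MPa (compressive)

Equilibrium of a rigid end plate with no external load gives equal and opposite internal forces ±P in the two members. Since α_{aluminium} > α_{nickel alloy}, heating drives the aluminium into compression and the nickel alloy into tension.
Compatibility of the two members (thermal + elastic change equal): (α₁ − α₂)ΔT = P·[1/(A₁E₁) + 1/(A₂E₂)].
|α₁ − α₂|·ΔT = 9.8×10⁻⁶ × 166 = 0.001627.
1/(A₁E₁) + 1/(A₂E₂) = 1/(800×199×10³) + 1/(475×71×10³) = 3.593×10⁻⁸ N⁻¹.
So P = 0.001627 / 3.593×10⁻⁸ = 45.27 kN.
σ_{aluminium} = P/A₂ = 45270/475 = 95.31 MPa, compressive.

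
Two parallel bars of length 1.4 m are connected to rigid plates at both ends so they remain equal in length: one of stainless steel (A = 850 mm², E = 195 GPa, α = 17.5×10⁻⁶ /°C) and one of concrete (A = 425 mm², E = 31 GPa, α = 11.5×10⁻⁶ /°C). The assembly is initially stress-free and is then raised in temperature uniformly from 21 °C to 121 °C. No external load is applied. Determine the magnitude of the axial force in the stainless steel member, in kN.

P ≈ 7.32 kN (compressive in the stainless steel)

Equilibrium of a rigid end plate with no external load gives equal and opposite internal forces ±P in the two members. Since α_{stainless steel} > α_{concrete}, heating drives the stainless steel into compression and the concrete into tension.
Equating the net (thermal + elastic) strains gives |α₁ − α₂|·ΔT = P·[1/(A₁E₁) + 1/(A₂E₂)].
|α₁ − α₂|·ΔT = 6×10⁻⁶ × 100 = 0.0006.
1/(A₁E₁) + 1/(A₂E₂) = 1/(850×195×10³) + 1/(425×31×10³) = 8.193×10⁻⁸ N⁻¹.
So P = 0.0006 / 8.193×10⁻⁸ = 7.323 kN.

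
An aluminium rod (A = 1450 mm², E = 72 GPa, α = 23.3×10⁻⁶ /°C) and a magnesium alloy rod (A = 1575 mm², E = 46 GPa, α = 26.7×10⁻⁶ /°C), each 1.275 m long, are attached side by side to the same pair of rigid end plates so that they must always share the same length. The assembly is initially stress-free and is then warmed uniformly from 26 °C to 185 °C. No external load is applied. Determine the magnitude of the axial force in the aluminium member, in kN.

P ≈ 23.1 kN (tensile in the aluminium)

The magnesium alloy has the larger α, so on heating it would change length more than the aluminium if both were free. The rigid plates force a common final length, so the magnesium alloy is put into compression and the aluminium into tension, with equal and opposite forces P (no external load).
Equating the net (thermal + elastic) strains gives |α₁ − α₂|·ΔT = P·[1/(A₁E₁) + 1/(A₂E₂)].
|α₁ − α₂|·ΔT = 3.4×10⁻⁶ × 159 = 0.0005406.
1/(A₁E₁) + 1/(A₂E₂) = 1/(1450×72×10³) + 1/(1575×46×10³) = 2.338×10⁻⁸ N⁻¹.
P = 0.0005406 / 2.338×10⁻⁸ = 23120 N = 23.12 kN.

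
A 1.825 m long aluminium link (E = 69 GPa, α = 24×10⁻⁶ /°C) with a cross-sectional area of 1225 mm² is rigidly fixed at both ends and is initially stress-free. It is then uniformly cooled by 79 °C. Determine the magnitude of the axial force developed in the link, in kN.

P ≈ 160 kN (tensile)

Full restraint means ε = 0, so the stress is σ = EαΔT = 69×10³ × 24×10⁻⁶ × 79 = 130.8 MPa.
Then P = σA = 130.8 × 1225 mm² = 160.3 kN, tensile.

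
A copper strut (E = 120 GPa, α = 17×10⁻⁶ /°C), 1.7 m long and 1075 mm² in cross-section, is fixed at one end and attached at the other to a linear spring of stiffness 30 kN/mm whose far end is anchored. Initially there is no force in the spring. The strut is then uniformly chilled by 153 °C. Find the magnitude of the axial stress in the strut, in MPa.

The unrestrained thermal change is αΔT L = 17×10⁻⁶ × 153 × 1700 = 4.422 mm.
Let P be the tensile force in the spring. The strut extends elastically by PL/(AE) and the spring stretches by P/k; together these equal δ_free.
P [ L/(AE) + 1/k ] = δ_free → P [ 1700/(1075×120×10³) + 1/(30×10³) ] = 4.422.
P = 4.422 / 4.651×10⁻⁵ = 95070 N.
σ = P/A = 95070/1075 = 88.43 MPa.

σ ≈ 88.4 MPa (tensile)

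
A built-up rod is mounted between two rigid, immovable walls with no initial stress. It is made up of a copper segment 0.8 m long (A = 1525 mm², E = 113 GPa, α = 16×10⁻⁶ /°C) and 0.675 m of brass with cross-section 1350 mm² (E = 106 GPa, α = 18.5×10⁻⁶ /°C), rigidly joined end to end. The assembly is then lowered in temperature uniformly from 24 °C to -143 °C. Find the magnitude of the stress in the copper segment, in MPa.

σ ≈ 296 MPa (tensile)

Free thermal contraction of the whole bar: Σ αᵢΔT Lᵢ = 16×10⁻⁶×167×800 + 18.5×10⁻⁶×167×675 = 4.223 mm.
The rigid supports impose zero overall length change; the single axial force P common to all segments must satisfy P Σ Lᵢ/(AᵢEᵢ) = δ_free.
Σ Lᵢ/(AᵢEᵢ) = 800/(1525×113×10³) + 675/(1350×106×10³) = 9.359×10⁻⁶ mm/N.
Hence P = δ_free / Σ(L/AE) = 4.223/9.359×10⁻⁶ = 451.2 kN (tensile).
σ_{copper} = P / A = 451200 / 1525 = 295.9 MPa.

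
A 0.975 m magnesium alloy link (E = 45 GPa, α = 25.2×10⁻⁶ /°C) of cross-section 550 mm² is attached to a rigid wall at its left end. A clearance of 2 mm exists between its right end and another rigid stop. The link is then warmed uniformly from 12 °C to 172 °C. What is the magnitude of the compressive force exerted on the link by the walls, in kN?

P ≈ 49 kN

Free thermal elongation = αΔT L = 25.2×10⁻⁶ × 160 × 975 = 3.931 mm.
The gap closes (δ_free > 2 mm) and the wall then resists a further 3.931 − 2 = 1.931 mm of expansion.
Compatibility: PL/(AE) = 1.931 mm, so σ = P/A = E × (1.931/975) = 89.13 MPa.
Force on the wall = σA = 89.13 × 550 mm² = 49.02 kN.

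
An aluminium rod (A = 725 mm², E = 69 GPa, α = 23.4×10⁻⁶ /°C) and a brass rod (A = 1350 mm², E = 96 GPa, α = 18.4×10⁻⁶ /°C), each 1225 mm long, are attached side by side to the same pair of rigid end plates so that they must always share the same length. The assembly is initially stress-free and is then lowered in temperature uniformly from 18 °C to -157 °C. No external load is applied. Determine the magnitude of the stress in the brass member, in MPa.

σ ≈ 23.4 MPa (compressive)

The aluminium has the larger α, so on cooling it would change length more than the brass if both were free. The rigid plates force a common final length, so the aluminium is put into tension and the brass into compression, with equal and opposite forces P (no external load).
Equating the net (thermal + elastic) strains gives |α₁ − α₂|·ΔT = P·[1/(A₁E₁) + 1/(A₂E₂)].
|α₁ − α₂|·ΔT = 5×10⁻⁶ × 175 = 0.000875.
1/(A₁E₁) + 1/(A₂E₂) = 1/(725×69×10³) + 1/(1350×96×10³) = 2.771×10⁻⁸ N⁻¹.
So P = 0.000875 / 2.771×10⁻⁸ = 31.58 kN.
σ_{brass} = P/A₂ = 31580/1350 = 23.39 MPa, compressive.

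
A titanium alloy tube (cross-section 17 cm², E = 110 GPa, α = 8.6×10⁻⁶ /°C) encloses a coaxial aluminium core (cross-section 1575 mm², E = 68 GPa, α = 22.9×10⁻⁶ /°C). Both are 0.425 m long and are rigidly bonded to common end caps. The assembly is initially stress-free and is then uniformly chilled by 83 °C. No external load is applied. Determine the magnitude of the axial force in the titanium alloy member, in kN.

Both members must finish at the same length. With the larger α, the aluminium tends to over-contract; the plates restrain it, putting the aluminium in tension and the titanium alloy in compression. With no external load the two internal forces are equal and opposite, magnitude P.
Setting the final lengths equal and cancelling L: (α₁ − α₂)ΔT = P/(A₁E₁) + P/(A₂E₂).
|α₁ − α₂|·ΔT = 14.3×10⁻⁶ × 83 = 0.001187.
1/(A₁E₁) + 1/(A₂E₂) = 1/(1700×110×10³) + 1/(1575×68×10³) = 1.468×10⁻⁸ N⁻¹.
P = 0.001187 / 1.468×10⁻⁸ = 80830 N = 80.83 kN.

P ≈ 80.8 kN (compressive in the titanium alloy)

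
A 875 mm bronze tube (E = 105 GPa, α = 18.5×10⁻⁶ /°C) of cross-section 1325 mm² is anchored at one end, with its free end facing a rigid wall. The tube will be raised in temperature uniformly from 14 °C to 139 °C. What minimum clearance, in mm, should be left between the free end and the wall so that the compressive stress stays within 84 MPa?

Free expansion if unrestrained: δ_free = αΔT L = 18.5×10⁻⁶ × 125 × 875 = 2.023 mm.
A stress of 84 MPa corresponds to the wall pushing the tube back by σL/E = 84×875/(105×10³) = 0.7 mm.
The gap must absorb the remainder: g_min = 2.023 − 0.7 = 1.323 mm.

g ≈ 1.32 mm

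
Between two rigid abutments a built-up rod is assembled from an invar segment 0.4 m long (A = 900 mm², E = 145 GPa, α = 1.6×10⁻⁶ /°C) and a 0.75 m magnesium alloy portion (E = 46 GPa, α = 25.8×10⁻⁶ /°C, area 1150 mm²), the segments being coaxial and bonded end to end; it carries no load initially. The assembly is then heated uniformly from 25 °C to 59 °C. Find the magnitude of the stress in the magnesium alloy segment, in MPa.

With the walls removed the bar would change length by δ_free = Σ αᵢΔT Lᵢ = 1.6×10⁻⁶×34×400 + 25.8×10⁻⁶×34×750 = 0.6797 mm.
The walls prevent any net length change, so an axial force P (same in every segment) develops. Compatibility: P · Σ Lᵢ/(AᵢEᵢ) = δ_free.
The series flexibility is Σ Lᵢ/(AᵢEᵢ) = 400/(900×145×10³) + 750/(1150×46×10³) = 1.724×10⁻⁵ mm/N.
So P = 0.6797 / 1.724×10⁻⁵ = 39.42 kN, compressive.
σ_{magnesium alloy} = P / A = 39420 / 1150 = 34.28 MPa.

σ ≈ 34.3 MPa (compressive)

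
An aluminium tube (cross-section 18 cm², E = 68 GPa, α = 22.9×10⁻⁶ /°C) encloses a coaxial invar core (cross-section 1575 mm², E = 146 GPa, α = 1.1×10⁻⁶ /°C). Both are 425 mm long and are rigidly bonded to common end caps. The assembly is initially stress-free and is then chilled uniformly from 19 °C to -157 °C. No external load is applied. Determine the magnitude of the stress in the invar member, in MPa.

Both members must finish at the same length. With the larger α, the aluminium tends to over-contract; the plates restrain it, putting the aluminium in tension and the invar in compression. With no external load the two internal forces are equal and opposite, magnitude P.
Setting the final lengths equal and cancelling L: (α₁ − α₂)ΔT = P/(A₁E₁) + P/(A₂E₂).
|α₁ − α₂|·ΔT = 21.8×10⁻⁶ × 176 = 0.003837.
1/(A₁E₁) + 1/(A₂E₂) = 1/(1800×68×10³) + 1/(1575×146×10³) = 1.252×10⁻⁸ N⁻¹.
P = 0.003837 / 1.252×10⁻⁸ = 306500 N = 306.5 kN.
σ_{invar} = P/A₂ = 306500/1575 = 194.6 MPa, compressive.

σ ≈ 195 MPa (compressive)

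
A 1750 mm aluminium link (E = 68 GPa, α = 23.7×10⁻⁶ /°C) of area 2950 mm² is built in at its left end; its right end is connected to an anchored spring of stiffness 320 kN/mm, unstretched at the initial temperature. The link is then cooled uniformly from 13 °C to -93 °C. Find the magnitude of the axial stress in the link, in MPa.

σ ≈ 126 MPa (tensile)

Free thermal contraction: δ_free = αΔT L = 23.7×10⁻⁶ × 106 × 1750 = 4.396 mm.
With a force P in the spring, the elastic change of the link is PL/(AE) and that of the spring is P/k; compatibility requires their sum to equal δ_free.
So P = δ_free / [L/(AE) + 1/k] = 4.396 / [ 1750/(2950×68×10³) + 1/(320×10³) ].
P = 4.396 / 1.185×10⁻⁵ = 371000 N.
σ = P/A = 371000/2950 = 125.8 MPa.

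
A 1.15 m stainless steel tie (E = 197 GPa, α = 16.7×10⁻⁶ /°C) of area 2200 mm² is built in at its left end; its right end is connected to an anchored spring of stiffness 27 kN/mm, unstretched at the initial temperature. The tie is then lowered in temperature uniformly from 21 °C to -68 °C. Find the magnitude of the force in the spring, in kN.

P ≈ 43.1 kN

If the spring were absent the tie would shorten by αΔT L = 16.7×10⁻⁶ × 89 × 1150 = 1.709 mm.
Let P be the tensile force in the spring. The tie extends elastically by PL/(AE) and the spring stretches by P/k; together these equal δ_free.
P [ L/(AE) + 1/k ] = δ_free → P [ 1150/(2200×197×10³) + 1/(27×10³) ] = 1.709.
P = 1.709 / 3.969×10⁻⁵ = 43060 N.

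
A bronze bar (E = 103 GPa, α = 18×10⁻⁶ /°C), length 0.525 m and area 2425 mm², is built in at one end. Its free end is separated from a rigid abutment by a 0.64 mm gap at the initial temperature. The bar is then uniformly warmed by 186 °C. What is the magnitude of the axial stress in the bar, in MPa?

Free thermal elongation = αΔT L = 18×10⁻⁶ × 186 × 525 = 1.758 mm.
The gap closes (δ_free > 0.64 mm) and the wall then resists a further 1.758 − 0.64 = 1.118 mm of expansion.
Compatibility: PL/(AE) = 1.118 mm, so σ = P/A = E × (1.118/525) = 219.3 MPa.

σ ≈ 219 MPa (compressive)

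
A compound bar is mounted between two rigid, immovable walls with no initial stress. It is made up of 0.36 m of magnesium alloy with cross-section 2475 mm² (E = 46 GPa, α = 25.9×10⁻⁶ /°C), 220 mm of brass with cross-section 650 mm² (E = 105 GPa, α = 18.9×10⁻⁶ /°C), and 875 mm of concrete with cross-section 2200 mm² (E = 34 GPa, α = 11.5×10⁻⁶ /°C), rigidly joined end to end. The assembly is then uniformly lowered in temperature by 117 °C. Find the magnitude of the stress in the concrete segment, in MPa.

σ ≈ 69.2 MPa (tensile)

If the supports were absent, the total length change would be Σ αᵢΔT Lᵢ = 25.9×10⁻⁶×117×360 + 18.9×10⁻⁶×117×220 + 11.5×10⁻⁶×117×875 = 2.755 mm.
Since the ends are fixed, an axial force P builds up, equal in every segment, with P · Σ Lᵢ/(AᵢEᵢ) = δ_free.
Σ Lᵢ/(AᵢEᵢ) = 360/(2475×46×10³) + 220/(650×105×10³) + 875/(2200×34×10³) = 1.808×10⁻⁵ mm/N.
So P = 2.755 / 1.808×10⁻⁵ = 152.3 kN, tensile.
σ_{concrete} = P / A = 152300 / 2200 = 69.24 MPa.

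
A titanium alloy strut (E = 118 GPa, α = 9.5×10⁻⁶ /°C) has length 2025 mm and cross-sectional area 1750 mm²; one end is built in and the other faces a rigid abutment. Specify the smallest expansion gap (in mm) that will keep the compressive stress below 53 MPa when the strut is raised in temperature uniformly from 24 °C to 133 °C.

With no wall the strut would lengthen by αΔT L = 9.5×10⁻⁶ × 109 × 2025 = 2.097 mm.
At the allowable stress the elastic shortening the wall may impose is σL/E = 53 × 2025 / (118×10³) = 0.9095 mm.
The gap must absorb the remainder: g_min = 2.097 − 0.9095 = 1.187 mm.

g ≈ 1.19 mm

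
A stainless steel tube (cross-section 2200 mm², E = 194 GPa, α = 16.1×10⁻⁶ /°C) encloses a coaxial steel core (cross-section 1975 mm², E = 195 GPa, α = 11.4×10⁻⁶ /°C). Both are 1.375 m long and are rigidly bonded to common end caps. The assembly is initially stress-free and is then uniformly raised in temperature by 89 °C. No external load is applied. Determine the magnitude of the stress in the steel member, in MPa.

σ ≈ 42.9 MPa (tensile)

The stainless steel has the larger α, so on heating it would change length more than the steel if both were free. The rigid plates force a common final length, so the stainless steel is put into compression and the steel into tension, with equal and opposite forces P (no external load).
Equating the net (thermal + elastic) strains gives |α₁ − α₂|·ΔT = P·[1/(A₁E₁) + 1/(A₂E₂)].
|α₁ − α₂|·ΔT = 4.7×10⁻⁶ × 89 = 0.0004183.
1/(A₁E₁) + 1/(A₂E₂) = 1/(2200×194×10³) + 1/(1975×195×10³) = 4.94×10⁻⁹ N⁻¹.
P = 0.0004183 / 4.94×10⁻⁹ = 84680 N = 84.68 kN.
σ_{steel} = P/A₂ = 84680/1975 = 42.88 MPa, tensile.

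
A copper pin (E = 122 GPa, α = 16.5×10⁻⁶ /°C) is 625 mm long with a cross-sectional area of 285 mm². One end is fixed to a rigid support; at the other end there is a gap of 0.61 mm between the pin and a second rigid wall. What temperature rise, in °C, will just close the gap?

ΔT ≈ 59.2 °C

Contact occurs when the free expansion equals the gap: αΔT L = 0.61 mm.
ΔT = 0.61 / (16.5×10⁻⁶ × 625) = 59.15 °C.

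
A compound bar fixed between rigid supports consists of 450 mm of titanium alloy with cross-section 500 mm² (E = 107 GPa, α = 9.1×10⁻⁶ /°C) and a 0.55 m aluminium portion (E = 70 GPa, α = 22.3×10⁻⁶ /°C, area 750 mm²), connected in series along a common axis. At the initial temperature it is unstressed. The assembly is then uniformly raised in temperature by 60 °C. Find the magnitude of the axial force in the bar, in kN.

P ≈ 52 kN (compressive)

Free thermal expansion of the whole bar: Σ αᵢΔT Lᵢ = 9.1×10⁻⁶×60×450 + 22.3×10⁻⁶×60×550 = 0.9816 mm.
The rigid supports impose zero overall length change; the single axial force P common to all segments must satisfy P Σ Lᵢ/(AᵢEᵢ) = δ_free.
Σ Lᵢ/(AᵢEᵢ) = 450/(500×107×10³) + 550/(750×70×10³) = 1.889×10⁻⁵ mm/N.
So P = 0.9816 / 1.889×10⁻⁵ = 51.97 kN, compressive.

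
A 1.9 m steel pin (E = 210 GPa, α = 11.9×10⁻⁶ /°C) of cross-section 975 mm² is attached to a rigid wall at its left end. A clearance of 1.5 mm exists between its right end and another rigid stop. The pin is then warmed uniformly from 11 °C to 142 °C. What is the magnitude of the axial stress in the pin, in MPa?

σ ≈ 162 MPa (compressive)

Unrestrained expansion: δ_free = αΔT L = 11.9×10⁻⁶ × 131 × 1900 = 2.962 mm.
After closing the 1.5 mm clearance, 2.962 − 1.5 = 1.462 mm of expansion remains to be suppressed by the wall.
Compatibility: PL/(AE) = 1.462 mm, so σ = P/A = E × (1.462/1900) = 161.6 MPa.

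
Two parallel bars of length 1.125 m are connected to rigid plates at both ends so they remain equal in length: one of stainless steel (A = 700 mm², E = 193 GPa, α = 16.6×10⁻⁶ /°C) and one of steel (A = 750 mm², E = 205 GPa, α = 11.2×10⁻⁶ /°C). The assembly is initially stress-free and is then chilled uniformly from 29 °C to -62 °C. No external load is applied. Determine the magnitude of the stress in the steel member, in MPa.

The stainless steel has the larger α, so on cooling it would change length more than the steel if both were free. The rigid plates force a common final length, so the stainless steel is put into tension and the steel into compression, with equal and opposite forces P (no external load).
Compatibility of the two members (thermal + elastic change equal): (α₁ − α₂)ΔT = P·[1/(A₁E₁) + 1/(A₂E₂)].
|α₁ − α₂|·ΔT = 5.4×10⁻⁶ × 91 = 0.0004914.
1/(A₁E₁) + 1/(A₂E₂) = 1/(700×193×10³) + 1/(750×205×10³) = 1.391×10⁻⁸ N⁻¹.
P = 0.0004914 / 1.391×10⁻⁸ = 35340 N = 35.34 kN.
σ_{steel} = P/A₂ = 35340/750 = 47.12 MPa, compressive.

σ ≈ 47.1 MPa (compressive)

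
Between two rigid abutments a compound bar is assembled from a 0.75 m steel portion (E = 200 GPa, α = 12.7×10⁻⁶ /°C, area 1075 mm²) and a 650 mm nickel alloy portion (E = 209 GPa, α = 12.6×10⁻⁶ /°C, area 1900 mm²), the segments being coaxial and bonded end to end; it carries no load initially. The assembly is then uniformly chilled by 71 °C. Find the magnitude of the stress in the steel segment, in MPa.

With the walls removed the bar would change length by δ_free = Σ αᵢΔT Lᵢ = 12.7×10⁻⁶×71×750 + 12.6×10⁻⁶×71×650 = 1.258 mm.
The rigid supports impose zero overall length change; the single axial force P common to all segments must satisfy P Σ Lᵢ/(AᵢEᵢ) = δ_free.
The series flexibility is Σ Lᵢ/(AᵢEᵢ) = 750/(1075×200×10³) + 650/(1900×209×10³) = 5.125×10⁻⁶ mm/N.
P = 1.258 / 5.125×10⁻⁶ = 245400 N = 245.4 kN, tensile.
σ_{steel} = P / A = 245400 / 1075 = 228.3 MPa.

σ ≈ 228 MPa (tensile)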